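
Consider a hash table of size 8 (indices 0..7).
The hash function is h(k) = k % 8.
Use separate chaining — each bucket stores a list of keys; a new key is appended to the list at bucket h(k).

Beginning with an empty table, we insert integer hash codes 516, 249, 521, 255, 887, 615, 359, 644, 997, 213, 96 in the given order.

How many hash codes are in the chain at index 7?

516 -> bucket 4
249 -> bucket 1
521 -> bucket 1 (collision)
255 -> bucket 7
887 -> bucket 7 (collision)
615 -> bucket 7 (collision)
359 -> bucket 7 (collision)
644 -> bucket 4 (collision)
997 -> bucket 5
213 -> bucket 5 (collision)
96 -> bucket 0
Final buckets:
0: 96
1: 249 -> 521
2: -
3: -
4: 516 -> 644
5: 997 -> 213
6: -
7: 255 -> 887 -> 615 -> 359

4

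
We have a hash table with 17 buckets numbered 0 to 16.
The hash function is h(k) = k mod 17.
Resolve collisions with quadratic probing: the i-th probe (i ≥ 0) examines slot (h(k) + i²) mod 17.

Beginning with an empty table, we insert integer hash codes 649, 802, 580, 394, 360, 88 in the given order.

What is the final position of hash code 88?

11

649 hashes to 3; slot 3 is free => place at 3.
802 hashes to 3; 3 taken => place at 4.
580 hashes to 2; slot 2 is free => place at 2.
394 hashes to 3; 3,4 taken => place at 7.
360 hashes to 3; 3,4,7 taken => place at 12.
88 hashes to 3; 3,4,7,12,2 taken => place at 11.
Table: [_, _, 580, 649, 802, _, _, 394, _, _, _, 88, 360, _, _, _, _]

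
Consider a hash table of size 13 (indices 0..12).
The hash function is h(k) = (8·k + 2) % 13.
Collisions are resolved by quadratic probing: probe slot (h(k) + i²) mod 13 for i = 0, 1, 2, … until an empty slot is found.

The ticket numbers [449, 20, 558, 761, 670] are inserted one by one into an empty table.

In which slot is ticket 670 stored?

2

Insert 449: h=6, slot 6 empty → index 6.
Insert 20: h=6, slot 6 occupied → index 7.
Insert 558: h=7, slot 7 occupied → index 8.
Insert 761: h=6, slots 6,7 occupied → index 10.
Insert 670: h=6, slots 6,7,10 occupied → index 2.
Table: [—, —, 670, —, —, —, 449, 20, 558, —, 761, —, —]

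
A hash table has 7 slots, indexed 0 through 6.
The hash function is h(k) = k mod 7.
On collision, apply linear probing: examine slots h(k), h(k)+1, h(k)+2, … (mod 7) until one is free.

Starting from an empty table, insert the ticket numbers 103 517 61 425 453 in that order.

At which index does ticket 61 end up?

0

Insert 103: h=5, slot 5 empty → index 5.
Insert 517: h=6, slot 6 empty → index 6.
Insert 61: h=5, slots 5,6 occupied → index 0.
Insert 425: h=5, slots 5,6,0 occupied → index 1.
Insert 453: h=5, slots 5,6,0,1 occupied → index 2.
Table: [61, 425, 453, _, _, 103, 517]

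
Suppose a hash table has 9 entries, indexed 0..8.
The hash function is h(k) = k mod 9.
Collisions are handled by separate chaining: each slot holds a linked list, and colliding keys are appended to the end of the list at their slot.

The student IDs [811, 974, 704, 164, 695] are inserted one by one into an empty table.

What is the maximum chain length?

811 -> bucket 1
974 -> bucket 2
704 -> bucket 2 (collision)
164 -> bucket 2 (collision)
695 -> bucket 2 (collision)
Final buckets:
0: _
1: 811
2: 974 -> 704 -> 164 -> 695
3: _
4: _
5: _
6: _
7: _
8: _

4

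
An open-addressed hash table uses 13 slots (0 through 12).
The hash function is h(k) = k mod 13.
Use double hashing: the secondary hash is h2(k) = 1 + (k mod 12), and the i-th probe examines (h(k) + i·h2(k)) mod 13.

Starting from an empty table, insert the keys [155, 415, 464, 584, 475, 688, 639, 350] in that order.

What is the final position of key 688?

Insert 155: h=12, slot 12 empty → index 12.
Insert 415: h=12, h2=8, slot 12 occupied → index 7.
Insert 464: h=9, slot 9 empty → index 9.
Insert 584: h=12, h2=9, slot 12 occupied → index 8.
Insert 475: h=7, h2=8, slot 7 occupied → index 2.
Insert 688: h=12, h2=5, slot 12 occupied → index 4.
Insert 639: h=2, h2=4, slot 2 occupied → index 6.
Insert 350: h=12, h2=3, slots 12,2 occupied → index 5.
Table: [-, -, 475, -, 688, 350, 639, 415, 584, 464, -, -, 155]

4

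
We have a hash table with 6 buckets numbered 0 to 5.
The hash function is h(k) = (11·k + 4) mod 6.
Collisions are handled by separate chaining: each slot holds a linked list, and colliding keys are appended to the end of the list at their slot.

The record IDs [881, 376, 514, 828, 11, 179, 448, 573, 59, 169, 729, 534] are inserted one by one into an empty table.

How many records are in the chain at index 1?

2

881 -> bucket 5
376 -> bucket 0
514 -> bucket 0 (collision)
828 -> bucket 4
11 -> bucket 5 (collision)
179 -> bucket 5 (collision)
448 -> bucket 0 (collision)
573 -> bucket 1
59 -> bucket 5 (collision)
169 -> bucket 3
729 -> bucket 1 (collision)
534 -> bucket 4 (collision)
Final buckets:
0: 376 -> 514 -> 448
1: 573 -> 729
2: —
3: 169
4: 828 -> 534
5: 881 -> 11 -> 179 -> 59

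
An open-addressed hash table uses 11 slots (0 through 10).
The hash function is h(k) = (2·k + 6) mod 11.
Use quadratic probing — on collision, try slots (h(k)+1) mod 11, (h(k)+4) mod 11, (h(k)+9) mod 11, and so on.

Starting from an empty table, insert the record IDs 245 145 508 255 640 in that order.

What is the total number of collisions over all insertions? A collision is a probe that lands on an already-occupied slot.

6

245 hashes to 1; slot 1 is free -> place at 1.
145 hashes to 10; slot 10 is free -> place at 10.
508 hashes to 10; 10 taken -> place at 0.
255 hashes to 10; 10,0 taken -> place at 3.
640 hashes to 10; 10,0,3 taken -> place at 8.
Table: [508, 245, ., 255, ., ., ., ., 640, ., 145]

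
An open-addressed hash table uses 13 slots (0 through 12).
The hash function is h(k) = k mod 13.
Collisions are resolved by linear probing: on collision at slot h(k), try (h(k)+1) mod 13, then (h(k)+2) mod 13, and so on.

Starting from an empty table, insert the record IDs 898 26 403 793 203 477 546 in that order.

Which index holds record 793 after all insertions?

3

898: h=1 -> slot 1
26: h=0 -> slot 0
403: h=0, probe 0,1,2 -> slot 2
793: h=0, probe 0,1,2,3 -> slot 3
203: h=8 -> slot 8
477: h=9 -> slot 9
546: h=0, probe 0,1,2,3,4 -> slot 4
Table: [26, 898, 403, 793, 546, —, —, —, 203, 477, —, —, —]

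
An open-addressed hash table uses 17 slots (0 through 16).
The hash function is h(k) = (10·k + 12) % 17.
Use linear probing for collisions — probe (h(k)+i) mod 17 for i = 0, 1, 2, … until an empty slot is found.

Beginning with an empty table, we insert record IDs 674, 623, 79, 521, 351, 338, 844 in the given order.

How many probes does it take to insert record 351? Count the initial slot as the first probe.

Insert 674: h=3, slot 3 empty => index 3.
Insert 623: h=3, slot 3 occupied => index 4.
Insert 79: h=3, slots 3,4 occupied => index 5.
Insert 521: h=3, slots 3,4,5 occupied => index 6.
Insert 351: h=3, slots 3,4,5,6 occupied => index 7.
Insert 338: h=9, slot 9 empty => index 9.
Insert 844: h=3, slots 3,4,5,6,7 occupied => index 8.
Table: [∅, ∅, ∅, 674, 623, 79, 521, 351, 844, 338, ∅, ∅, ∅, ∅, ∅, ∅, ∅]

5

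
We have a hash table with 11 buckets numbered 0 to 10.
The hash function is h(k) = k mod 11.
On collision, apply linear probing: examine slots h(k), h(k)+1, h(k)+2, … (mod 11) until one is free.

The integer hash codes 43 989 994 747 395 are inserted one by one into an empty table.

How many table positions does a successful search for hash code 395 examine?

43 hashes to 10; slot 10 is free => place at 10.
989 hashes to 10; 10 taken => place at 0.
994 hashes to 4; slot 4 is free => place at 4.
747 hashes to 10; 10,0 taken => place at 1.
395 hashes to 10; 10,0,1 taken => place at 2.
Table: [989, 747, 395, -, 994, -, -, -, -, -, 43]
Lookup 395: h=10, probe 10,0,1,2 → found at 2.

4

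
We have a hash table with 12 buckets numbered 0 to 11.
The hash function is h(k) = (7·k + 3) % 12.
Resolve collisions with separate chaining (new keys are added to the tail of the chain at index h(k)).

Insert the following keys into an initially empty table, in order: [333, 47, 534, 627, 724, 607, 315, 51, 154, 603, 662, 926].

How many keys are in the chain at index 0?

4

Insert 333: h=6, bucket 6 empty → new chain.
Insert 47: h=8, bucket 8 empty → new chain.
Insert 534: h=9, bucket 9 empty → new chain.
Insert 627: h=0, bucket 0 empty → new chain.
Insert 724: h=7, bucket 7 empty → new chain.
Insert 607: h=4, bucket 4 empty → new chain.
Insert 315: h=0, bucket 0 nonempty → append to chain.
Insert 51: h=0, bucket 0 nonempty → append to chain.
Insert 154: h=1, bucket 1 empty → new chain.
Insert 603: h=0, bucket 0 nonempty → append to chain.
Insert 662: h=5, bucket 5 empty → new chain.
Insert 926: h=5, bucket 5 nonempty → append to chain.
Final buckets:
0: 627 -> 315 -> 51 -> 603
1: 154
2: ∅
3: ∅
4: 607
5: 662 -> 926
6: 333
7: 724
8: 47
9: 534
10: ∅
11: ∅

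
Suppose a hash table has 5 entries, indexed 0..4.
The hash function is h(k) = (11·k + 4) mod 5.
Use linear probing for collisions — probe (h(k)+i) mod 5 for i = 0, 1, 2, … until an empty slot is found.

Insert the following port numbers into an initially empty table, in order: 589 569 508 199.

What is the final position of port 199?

Insert 589: h=3, slot 3 empty => index 3.
Insert 569: h=3, slot 3 occupied => index 4.
Insert 508: h=2, slot 2 empty => index 2.
Insert 199: h=3, slots 3,4 occupied => index 0.
Table: [199, _, 508, 589, 569]

0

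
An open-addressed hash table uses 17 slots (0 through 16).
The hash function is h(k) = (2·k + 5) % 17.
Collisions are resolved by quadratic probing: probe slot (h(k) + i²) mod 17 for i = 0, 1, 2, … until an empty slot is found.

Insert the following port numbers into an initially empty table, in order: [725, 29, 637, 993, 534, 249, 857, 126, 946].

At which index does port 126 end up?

1

Insert 725: h=10, slot 10 empty => index 10.
Insert 29: h=12, slot 12 empty => index 12.
Insert 637: h=4, slot 4 empty => index 4.
Insert 993: h=2, slot 2 empty => index 2.
Insert 534: h=2, slot 2 occupied => index 3.
Insert 249: h=10, slot 10 occupied => index 11.
Insert 857: h=2, slots 2,3 occupied => index 6.
Insert 126: h=2, slots 2,3,6,11 occupied => index 1.
Insert 946: h=10, slots 10,11 occupied => index 14.
Table: [-, 126, 993, 534, 637, -, 857, -, -, -, 725, 249, 29, -, 946, -, -]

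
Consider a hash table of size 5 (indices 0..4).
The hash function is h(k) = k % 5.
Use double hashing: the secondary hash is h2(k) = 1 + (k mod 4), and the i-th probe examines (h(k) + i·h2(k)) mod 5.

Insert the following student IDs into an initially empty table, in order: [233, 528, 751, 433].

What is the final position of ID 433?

Insert 233: h=3, slot 3 empty -> index 3.
Insert 528: h=3, h2=1, slot 3 occupied -> index 4.
Insert 751: h=1, slot 1 empty -> index 1.
Insert 433: h=3, h2=2, slot 3 occupied -> index 0.
Table: [433, 751, -, 233, 528]

0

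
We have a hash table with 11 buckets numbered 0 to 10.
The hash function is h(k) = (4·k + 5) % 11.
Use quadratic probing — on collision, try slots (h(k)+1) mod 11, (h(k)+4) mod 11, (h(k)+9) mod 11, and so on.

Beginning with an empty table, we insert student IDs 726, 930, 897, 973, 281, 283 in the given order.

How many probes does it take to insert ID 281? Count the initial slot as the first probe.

726: h=5 -> slot 5
930: h=7 -> slot 7
897: h=7, probe 7,8 -> slot 8
973: h=3 -> slot 3
281: h=7, probe 7,8,0 -> slot 0
283: h=4 -> slot 4
Table: [281, _, _, 973, 283, 726, _, 930, 897, _, _]

3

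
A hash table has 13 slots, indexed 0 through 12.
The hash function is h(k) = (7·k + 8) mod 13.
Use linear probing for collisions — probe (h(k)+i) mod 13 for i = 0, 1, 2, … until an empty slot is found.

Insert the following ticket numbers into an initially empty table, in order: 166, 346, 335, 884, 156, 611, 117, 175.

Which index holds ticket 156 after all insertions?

Insert 166: h=0, slot 0 empty → index 0.
Insert 346: h=12, slot 12 empty → index 12.
Insert 335: h=0, slot 0 occupied → index 1.
Insert 884: h=8, slot 8 empty → index 8.
Insert 156: h=8, slot 8 occupied → index 9.
Insert 611: h=8, slots 8,9 occupied → index 10.
Insert 117: h=8, slots 8,9,10 occupied → index 11.
Insert 175: h=11, slots 11,12,0,1 occupied → index 2.
Table: [166, 335, 175, —, —, —, —, —, 884, 156, 611, 117, 346]

9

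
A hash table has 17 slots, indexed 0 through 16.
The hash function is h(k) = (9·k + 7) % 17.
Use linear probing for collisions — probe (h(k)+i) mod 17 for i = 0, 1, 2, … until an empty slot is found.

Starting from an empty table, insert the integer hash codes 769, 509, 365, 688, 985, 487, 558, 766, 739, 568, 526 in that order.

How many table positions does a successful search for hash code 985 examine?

769 hashes to 9; slot 9 is free → place at 9.
509 hashes to 15; slot 15 is free → place at 15.
365 hashes to 11; slot 11 is free → place at 11.
688 hashes to 11; 11 taken → place at 12.
985 hashes to 15; 15 taken → place at 16.
487 hashes to 4; slot 4 is free → place at 4.
558 hashes to 14; slot 14 is free → place at 14.
766 hashes to 16; 16 taken → place at 0.
739 hashes to 11; 11,12 taken → place at 13.
568 hashes to 2; slot 2 is free → place at 2.
526 hashes to 15; 15,16,0 taken → place at 1.
Table: [766, 526, 568, ∅, 487, ∅, ∅, ∅, ∅, 769, ∅, 365, 688, 739, 558, 509, 985]
Lookup 985: h=15, probe 15,16 → found at 16.

2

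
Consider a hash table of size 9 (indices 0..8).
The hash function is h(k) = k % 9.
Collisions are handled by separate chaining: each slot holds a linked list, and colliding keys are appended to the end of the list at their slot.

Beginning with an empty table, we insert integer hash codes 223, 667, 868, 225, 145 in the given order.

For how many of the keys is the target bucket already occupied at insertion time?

1

223 -> bucket 7
667 -> bucket 1
868 -> bucket 4
225 -> bucket 0
145 -> bucket 1 (collision)
Final buckets:
0: 225
1: 667 -> 145
2: .
3: .
4: 868
5: .
6: .
7: 223
8: .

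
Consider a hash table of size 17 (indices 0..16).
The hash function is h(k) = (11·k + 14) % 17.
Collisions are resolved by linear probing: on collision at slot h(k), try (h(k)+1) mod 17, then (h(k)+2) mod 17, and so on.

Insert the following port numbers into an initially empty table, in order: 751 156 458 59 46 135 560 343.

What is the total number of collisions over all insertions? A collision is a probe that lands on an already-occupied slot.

6

Insert 751: h=13, slot 13 empty => index 13.
Insert 156: h=13, slot 13 occupied => index 14.
Insert 458: h=3, slot 3 empty => index 3.
Insert 59: h=0, slot 0 empty => index 0.
Insert 46: h=10, slot 10 empty => index 10.
Insert 135: h=3, slot 3 occupied => index 4.
Insert 560: h=3, slots 3,4 occupied => index 5.
Insert 343: h=13, slots 13,14 occupied => index 15.
Table: [59, _, _, 458, 135, 560, _, _, _, _, 46, _, _, 751, 156, 343, _]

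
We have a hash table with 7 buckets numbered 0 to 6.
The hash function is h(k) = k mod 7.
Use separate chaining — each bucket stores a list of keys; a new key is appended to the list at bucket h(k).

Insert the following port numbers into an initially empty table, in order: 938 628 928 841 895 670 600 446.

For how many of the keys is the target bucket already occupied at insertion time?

938 → bucket 0
628 → bucket 5
928 → bucket 4
841 → bucket 1
895 → bucket 6
670 → bucket 5 (collision)
600 → bucket 5 (collision)
446 → bucket 5 (collision)
Final buckets:
0: 938
1: 841
2: .
3: .
4: 928
5: 628 -> 670 -> 600 -> 446
6: 895

3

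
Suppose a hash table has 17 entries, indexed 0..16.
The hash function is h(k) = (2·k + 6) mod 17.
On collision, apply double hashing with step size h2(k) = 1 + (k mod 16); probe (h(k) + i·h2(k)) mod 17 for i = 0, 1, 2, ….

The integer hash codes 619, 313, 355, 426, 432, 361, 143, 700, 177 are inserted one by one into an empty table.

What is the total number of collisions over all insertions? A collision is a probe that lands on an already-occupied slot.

5

Insert 619: h=3, slot 3 empty -> index 3.
Insert 313: h=3, h2=10, slot 3 occupied -> index 13.
Insert 355: h=2, slot 2 empty -> index 2.
Insert 426: h=8, slot 8 empty -> index 8.
Insert 432: h=3, h2=1, slot 3 occupied -> index 4.
Insert 361: h=14, slot 14 empty -> index 14.
Insert 143: h=3, h2=16, slots 3,2 occupied -> index 1.
Insert 700: h=12, slot 12 empty -> index 12.
Insert 177: h=3, h2=2, slot 3 occupied -> index 5.
Table: [∅, 143, 355, 619, 432, 177, ∅, ∅, 426, ∅, ∅, ∅, 700, 313, 361, ∅, ∅]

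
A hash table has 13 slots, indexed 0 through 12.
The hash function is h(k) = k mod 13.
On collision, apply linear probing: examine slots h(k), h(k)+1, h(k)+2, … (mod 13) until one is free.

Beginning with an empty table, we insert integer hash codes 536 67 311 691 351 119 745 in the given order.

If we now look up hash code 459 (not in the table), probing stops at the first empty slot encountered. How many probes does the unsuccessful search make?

Insert 536: h=3, slot 3 empty => index 3.
Insert 67: h=2, slot 2 empty => index 2.
Insert 311: h=12, slot 12 empty => index 12.
Insert 691: h=2, slots 2,3 occupied => index 4.
Insert 351: h=0, slot 0 empty => index 0.
Insert 119: h=2, slots 2,3,4 occupied => index 5.
Insert 745: h=4, slots 4,5 occupied => index 6.
Table: [351, ., 67, 536, 691, 119, 745, ., ., ., ., ., 311]
Lookup 459: h=4, probe 4,5,6,7 → slot 7 empty, not found.

4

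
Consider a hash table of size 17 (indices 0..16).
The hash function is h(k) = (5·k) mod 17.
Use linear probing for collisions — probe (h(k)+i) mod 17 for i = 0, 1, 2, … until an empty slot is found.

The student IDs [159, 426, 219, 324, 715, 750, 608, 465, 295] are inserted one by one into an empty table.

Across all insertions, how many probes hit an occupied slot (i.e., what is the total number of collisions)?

159: h=13 -> slot 13
426: h=5 -> slot 5
219: h=7 -> slot 7
324: h=5, probe 5,6 -> slot 6
715: h=5, probe 5,6,7,8 -> slot 8
750: h=10 -> slot 10
608: h=14 -> slot 14
465: h=13, probe 13,14,15 -> slot 15
295: h=13, probe 13,14,15,16 -> slot 16
Table: [—, —, —, —, —, 426, 324, 219, 715, —, 750, —, —, 159, 608, 465, 295]

9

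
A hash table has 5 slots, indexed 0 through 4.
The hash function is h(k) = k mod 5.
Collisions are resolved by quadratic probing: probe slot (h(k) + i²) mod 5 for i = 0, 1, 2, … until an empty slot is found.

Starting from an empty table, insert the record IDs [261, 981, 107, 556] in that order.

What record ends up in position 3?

261: h=1 -> slot 1
981: h=1, probe 1,2 -> slot 2
107: h=2, probe 2,3 -> slot 3
556: h=1, probe 1,2,0 -> slot 0
Table: [556, 261, 981, 107, ∅]

107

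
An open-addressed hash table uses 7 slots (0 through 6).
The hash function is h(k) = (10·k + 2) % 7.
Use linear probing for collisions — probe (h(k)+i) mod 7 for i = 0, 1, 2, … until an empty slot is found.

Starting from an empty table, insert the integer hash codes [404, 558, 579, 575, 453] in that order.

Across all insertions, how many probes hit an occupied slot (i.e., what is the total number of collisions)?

8

404 hashes to 3; slot 3 is free → place at 3.
558 hashes to 3; 3 taken → place at 4.
579 hashes to 3; 3,4 taken → place at 5.
575 hashes to 5; 5 taken → place at 6.
453 hashes to 3; 3,4,5,6 taken → place at 0.
Table: [453, ∅, ∅, 404, 558, 579, 575]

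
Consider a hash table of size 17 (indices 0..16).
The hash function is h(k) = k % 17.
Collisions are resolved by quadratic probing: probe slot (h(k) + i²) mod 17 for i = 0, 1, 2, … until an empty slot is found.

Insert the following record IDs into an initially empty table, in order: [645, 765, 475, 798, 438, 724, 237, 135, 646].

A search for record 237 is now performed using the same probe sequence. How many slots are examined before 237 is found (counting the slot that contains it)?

5

645: h=16 -> slot 16
765: h=0 -> slot 0
475: h=16, probe 16,0,3 -> slot 3
798: h=16, probe 16,0,3,8 -> slot 8
438: h=13 -> slot 13
724: h=10 -> slot 10
237: h=16, probe 16,0,3,8,15 -> slot 15
135: h=16, probe 16,0,3,8,15,7 -> slot 7
646: h=0, probe 0,1 -> slot 1
Table: [765, 646, —, 475, —, —, —, 135, 798, —, 724, —, —, 438, —, 237, 645]
Lookup 237: h=16, probe 16,0,3,8,15 → found at 15.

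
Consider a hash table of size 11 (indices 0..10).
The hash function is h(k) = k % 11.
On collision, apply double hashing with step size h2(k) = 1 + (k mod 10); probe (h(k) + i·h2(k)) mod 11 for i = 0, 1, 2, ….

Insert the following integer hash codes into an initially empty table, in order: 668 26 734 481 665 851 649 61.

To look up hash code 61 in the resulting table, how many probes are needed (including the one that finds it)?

4

668: h=8 => slot 8
26: h=4 => slot 4
734: h=8, h2=5, probe 8,2 => slot 2
481: h=8, h2=2, probe 8,10 => slot 10
665: h=5 => slot 5
851: h=4, h2=2, probe 4,6 => slot 6
649: h=0 => slot 0
61: h=6, h2=2, probe 6,8,10,1 => slot 1
Table: [649, 61, 734, _, 26, 665, 851, _, 668, _, 481]
Lookup 61: h=6, h2=2, probe 6,8,10,1 → found at 1.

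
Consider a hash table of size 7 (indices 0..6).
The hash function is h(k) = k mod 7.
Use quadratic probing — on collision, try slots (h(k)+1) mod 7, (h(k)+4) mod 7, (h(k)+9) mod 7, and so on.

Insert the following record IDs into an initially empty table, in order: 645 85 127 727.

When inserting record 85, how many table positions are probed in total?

2

Insert 645: h=1, slot 1 empty => index 1.
Insert 85: h=1, slot 1 occupied => index 2.
Insert 127: h=1, slots 1,2 occupied => index 5.
Insert 727: h=6, slot 6 empty => index 6.
Table: [-, 645, 85, -, -, 127, 727]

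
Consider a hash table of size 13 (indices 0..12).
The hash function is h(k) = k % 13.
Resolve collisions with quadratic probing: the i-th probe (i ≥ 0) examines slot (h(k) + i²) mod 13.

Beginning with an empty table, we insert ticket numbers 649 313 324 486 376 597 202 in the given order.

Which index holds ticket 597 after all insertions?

8

Insert 649: h=12, slot 12 empty → index 12.
Insert 313: h=1, slot 1 empty → index 1.
Insert 324: h=12, slot 12 occupied → index 0.
Insert 486: h=5, slot 5 empty → index 5.
Insert 376: h=12, slots 12,0 occupied → index 3.
Insert 597: h=12, slots 12,0,3 occupied → index 8.
Insert 202: h=7, slot 7 empty → index 7.
Table: [324, 313, ∅, 376, ∅, 486, ∅, 202, 597, ∅, ∅, ∅, 649]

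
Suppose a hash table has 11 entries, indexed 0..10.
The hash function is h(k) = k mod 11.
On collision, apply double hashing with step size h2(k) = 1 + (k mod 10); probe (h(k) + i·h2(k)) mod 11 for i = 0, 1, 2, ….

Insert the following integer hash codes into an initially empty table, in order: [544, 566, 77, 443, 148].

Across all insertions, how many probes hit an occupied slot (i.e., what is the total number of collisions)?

544: h=5 -> slot 5
566: h=5, h2=7, probe 5,1 -> slot 1
77: h=0 -> slot 0
443: h=3 -> slot 3
148: h=5, h2=9, probe 5,3,1,10 -> slot 10
Table: [77, 566, —, 443, —, 544, —, —, —, —, 148]

4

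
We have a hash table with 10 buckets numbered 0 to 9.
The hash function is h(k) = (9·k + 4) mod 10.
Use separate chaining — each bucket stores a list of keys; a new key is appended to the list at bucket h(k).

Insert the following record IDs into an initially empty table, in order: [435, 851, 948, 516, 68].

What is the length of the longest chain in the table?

Insert 435: h=9, bucket 9 empty -> new chain.
Insert 851: h=3, bucket 3 empty -> new chain.
Insert 948: h=6, bucket 6 empty -> new chain.
Insert 516: h=8, bucket 8 empty -> new chain.
Insert 68: h=6, bucket 6 nonempty -> append to chain.
Final buckets:
0: —
1: —
2: —
3: 851
4: —
5: —
6: 948 -> 68
7: —
8: 516
9: 435

2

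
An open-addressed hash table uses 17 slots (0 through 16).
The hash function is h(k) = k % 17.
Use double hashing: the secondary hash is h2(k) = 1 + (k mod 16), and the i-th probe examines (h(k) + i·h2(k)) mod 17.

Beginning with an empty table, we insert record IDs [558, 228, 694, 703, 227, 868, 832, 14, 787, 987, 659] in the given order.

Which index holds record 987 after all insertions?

13

Insert 558: h=14, slot 14 empty -> index 14.
Insert 228: h=7, slot 7 empty -> index 7.
Insert 694: h=14, h2=7, slot 14 occupied -> index 4.
Insert 703: h=6, slot 6 empty -> index 6.
Insert 227: h=6, h2=4, slot 6 occupied -> index 10.
Insert 868: h=1, slot 1 empty -> index 1.
Insert 832: h=16, slot 16 empty -> index 16.
Insert 14: h=14, h2=15, slot 14 occupied -> index 12.
Insert 787: h=5, slot 5 empty -> index 5.
Insert 987: h=1, h2=12, slot 1 occupied -> index 13.
Insert 659: h=13, h2=4, slot 13 occupied -> index 0.
Table: [659, 868, ∅, ∅, 694, 787, 703, 228, ∅, ∅, 227, ∅, 14, 987, 558, ∅, 832]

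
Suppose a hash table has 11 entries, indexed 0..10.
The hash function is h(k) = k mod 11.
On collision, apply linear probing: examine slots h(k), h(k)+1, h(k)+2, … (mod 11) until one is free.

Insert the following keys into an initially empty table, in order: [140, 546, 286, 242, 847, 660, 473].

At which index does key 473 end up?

140 hashes to 8; slot 8 is free → place at 8.
546 hashes to 7; slot 7 is free → place at 7.
286 hashes to 0; slot 0 is free → place at 0.
242 hashes to 0; 0 taken → place at 1.
847 hashes to 0; 0,1 taken → place at 2.
660 hashes to 0; 0,1,2 taken → place at 3.
473 hashes to 0; 0,1,2,3 taken → place at 4.
Table: [286, 242, 847, 660, 473, —, —, 546, 140, —, —]

4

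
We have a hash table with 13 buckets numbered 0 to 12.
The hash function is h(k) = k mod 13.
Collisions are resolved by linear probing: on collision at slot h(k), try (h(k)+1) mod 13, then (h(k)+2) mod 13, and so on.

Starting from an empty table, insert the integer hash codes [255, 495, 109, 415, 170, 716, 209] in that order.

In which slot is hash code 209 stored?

Insert 255: h=8, slot 8 empty → index 8.
Insert 495: h=1, slot 1 empty → index 1.
Insert 109: h=5, slot 5 empty → index 5.
Insert 415: h=12, slot 12 empty → index 12.
Insert 170: h=1, slot 1 occupied → index 2.
Insert 716: h=1, slots 1,2 occupied → index 3.
Insert 209: h=1, slots 1,2,3 occupied → index 4.
Table: [., 495, 170, 716, 209, 109, ., ., 255, ., ., ., 415]

4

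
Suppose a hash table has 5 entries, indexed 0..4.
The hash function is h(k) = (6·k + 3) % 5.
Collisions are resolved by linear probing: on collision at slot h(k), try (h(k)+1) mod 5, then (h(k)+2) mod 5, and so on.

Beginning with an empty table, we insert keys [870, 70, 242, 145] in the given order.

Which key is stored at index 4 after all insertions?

70

870 hashes to 3; slot 3 is free → place at 3.
70 hashes to 3; 3 taken → place at 4.
242 hashes to 0; slot 0 is free → place at 0.
145 hashes to 3; 3,4,0 taken → place at 1.
Table: [242, 145, _, 870, 70]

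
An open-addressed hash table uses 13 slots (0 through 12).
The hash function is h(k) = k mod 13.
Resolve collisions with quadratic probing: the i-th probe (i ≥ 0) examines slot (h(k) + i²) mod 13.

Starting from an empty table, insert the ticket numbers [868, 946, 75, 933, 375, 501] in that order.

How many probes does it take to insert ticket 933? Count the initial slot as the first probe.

868 hashes to 10; slot 10 is free → place at 10.
946 hashes to 10; 10 taken → place at 11.
75 hashes to 10; 10,11 taken → place at 1.
933 hashes to 10; 10,11,1 taken → place at 6.
375 hashes to 11; 11 taken → place at 12.
501 hashes to 7; slot 7 is free → place at 7.
Table: [∅, 75, ∅, ∅, ∅, ∅, 933, 501, ∅, ∅, 868, 946, 375]

4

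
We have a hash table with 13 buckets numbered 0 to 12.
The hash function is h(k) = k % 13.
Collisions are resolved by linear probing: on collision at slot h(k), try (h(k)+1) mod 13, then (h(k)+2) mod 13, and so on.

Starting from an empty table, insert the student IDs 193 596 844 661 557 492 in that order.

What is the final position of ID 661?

193 hashes to 11; slot 11 is free -> place at 11.
596 hashes to 11; 11 taken -> place at 12.
844 hashes to 12; 12 taken -> place at 0.
661 hashes to 11; 11,12,0 taken -> place at 1.
557 hashes to 11; 11,12,0,1 taken -> place at 2.
492 hashes to 11; 11,12,0,1,2 taken -> place at 3.
Table: [844, 661, 557, 492, -, -, -, -, -, -, -, 193, 596]

1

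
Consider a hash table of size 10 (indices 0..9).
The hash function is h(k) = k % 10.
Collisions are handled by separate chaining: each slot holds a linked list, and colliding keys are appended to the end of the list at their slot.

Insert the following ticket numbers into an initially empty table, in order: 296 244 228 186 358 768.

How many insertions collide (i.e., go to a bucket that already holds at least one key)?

3

Insert 296: h=6, bucket 6 empty → new chain.
Insert 244: h=4, bucket 4 empty → new chain.
Insert 228: h=8, bucket 8 empty → new chain.
Insert 186: h=6, bucket 6 nonempty → append to chain.
Insert 358: h=8, bucket 8 nonempty → append to chain.
Insert 768: h=8, bucket 8 nonempty → append to chain.
Final buckets:
0: .
1: .
2: .
3: .
4: 244
5: .
6: 296 -> 186
7: .
8: 228 -> 358 -> 768
9: .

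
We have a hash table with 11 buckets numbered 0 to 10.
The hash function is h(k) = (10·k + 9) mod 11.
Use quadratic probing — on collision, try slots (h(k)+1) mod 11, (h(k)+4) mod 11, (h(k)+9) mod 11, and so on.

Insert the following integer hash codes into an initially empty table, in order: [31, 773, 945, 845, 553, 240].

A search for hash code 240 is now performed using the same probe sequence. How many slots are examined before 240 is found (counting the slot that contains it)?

31 hashes to 0; slot 0 is free => place at 0.
773 hashes to 6; slot 6 is free => place at 6.
945 hashes to 10; slot 10 is free => place at 10.
845 hashes to 0; 0 taken => place at 1.
553 hashes to 6; 6 taken => place at 7.
240 hashes to 0; 0,1 taken => place at 4.
Table: [31, 845, —, —, 240, —, 773, 553, —, —, 945]
Lookup 240: h=0, probe 0,1,4 → found at 4.

3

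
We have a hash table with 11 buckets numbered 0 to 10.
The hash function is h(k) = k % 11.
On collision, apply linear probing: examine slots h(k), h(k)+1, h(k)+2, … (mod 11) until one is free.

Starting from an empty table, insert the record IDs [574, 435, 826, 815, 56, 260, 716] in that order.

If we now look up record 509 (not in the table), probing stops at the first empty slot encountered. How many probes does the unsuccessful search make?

6

574 hashes to 2; slot 2 is free => place at 2.
435 hashes to 6; slot 6 is free => place at 6.
826 hashes to 1; slot 1 is free => place at 1.
815 hashes to 1; 1,2 taken => place at 3.
56 hashes to 1; 1,2,3 taken => place at 4.
260 hashes to 7; slot 7 is free => place at 7.
716 hashes to 1; 1,2,3,4 taken => place at 5.
Table: [∅, 826, 574, 815, 56, 716, 435, 260, ∅, ∅, ∅]
Lookup 509: h=3, probe 3,4,5,6,7,8 → slot 8 empty, not found.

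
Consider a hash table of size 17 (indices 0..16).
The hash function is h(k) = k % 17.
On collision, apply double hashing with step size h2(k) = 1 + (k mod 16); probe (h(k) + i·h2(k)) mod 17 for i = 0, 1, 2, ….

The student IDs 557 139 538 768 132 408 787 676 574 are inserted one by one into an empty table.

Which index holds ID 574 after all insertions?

9

Insert 557: h=13, slot 13 empty -> index 13.
Insert 139: h=3, slot 3 empty -> index 3.
Insert 538: h=11, slot 11 empty -> index 11.
Insert 768: h=3, h2=1, slot 3 occupied -> index 4.
Insert 132: h=13, h2=5, slot 13 occupied -> index 1.
Insert 408: h=0, slot 0 empty -> index 0.
Insert 787: h=5, slot 5 empty -> index 5.
Insert 676: h=13, h2=5, slots 13,1 occupied -> index 6.
Insert 574: h=13, h2=15, slots 13,11 occupied -> index 9.
Table: [408, 132, —, 139, 768, 787, 676, —, —, 574, —, 538, —, 557, —, —, —]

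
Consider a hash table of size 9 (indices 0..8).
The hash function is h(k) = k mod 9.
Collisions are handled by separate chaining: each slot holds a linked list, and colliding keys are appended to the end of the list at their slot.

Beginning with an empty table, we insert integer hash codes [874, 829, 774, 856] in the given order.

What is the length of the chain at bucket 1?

3

Insert 874: h=1, bucket 1 empty -> new chain.
Insert 829: h=1, bucket 1 nonempty -> append to chain.
Insert 774: h=0, bucket 0 empty -> new chain.
Insert 856: h=1, bucket 1 nonempty -> append to chain.
Final buckets:
0: 774
1: 874 -> 829 -> 856
2: .
3: .
4: .
5: .
6: .
7: .
8: .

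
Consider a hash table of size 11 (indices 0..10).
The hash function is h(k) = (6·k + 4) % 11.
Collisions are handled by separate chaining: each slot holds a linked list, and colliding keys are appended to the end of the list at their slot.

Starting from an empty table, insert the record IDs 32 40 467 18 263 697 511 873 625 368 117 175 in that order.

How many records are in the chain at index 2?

3

Insert 32: h=9, bucket 9 empty → new chain.
Insert 40: h=2, bucket 2 empty → new chain.
Insert 467: h=1, bucket 1 empty → new chain.
Insert 18: h=2, bucket 2 nonempty → append to chain.
Insert 263: h=9, bucket 9 nonempty → append to chain.
Insert 697: h=6, bucket 6 empty → new chain.
Insert 511: h=1, bucket 1 nonempty → append to chain.
Insert 873: h=6, bucket 6 nonempty → append to chain.
Insert 625: h=3, bucket 3 empty → new chain.
Insert 368: h=1, bucket 1 nonempty → append to chain.
Insert 117: h=2, bucket 2 nonempty → append to chain.
Insert 175: h=9, bucket 9 nonempty → append to chain.
Final buckets:
0: .
1: 467 -> 511 -> 368
2: 40 -> 18 -> 117
3: 625
4: .
5: .
6: 697 -> 873
7: .
8: .
9: 32 -> 263 -> 175
10: .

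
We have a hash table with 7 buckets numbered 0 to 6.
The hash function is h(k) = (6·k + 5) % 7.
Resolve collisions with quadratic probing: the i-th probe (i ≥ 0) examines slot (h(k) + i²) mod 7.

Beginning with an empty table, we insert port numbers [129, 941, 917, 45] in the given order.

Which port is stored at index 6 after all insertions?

45

129 hashes to 2; slot 2 is free → place at 2.
941 hashes to 2; 2 taken → place at 3.
917 hashes to 5; slot 5 is free → place at 5.
45 hashes to 2; 2,3 taken → place at 6.
Table: [∅, ∅, 129, 941, ∅, 917, 45]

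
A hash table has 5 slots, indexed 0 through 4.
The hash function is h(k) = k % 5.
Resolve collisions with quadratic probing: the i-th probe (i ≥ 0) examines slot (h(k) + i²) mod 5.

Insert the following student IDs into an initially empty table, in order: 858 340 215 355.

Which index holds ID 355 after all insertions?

4

858 hashes to 3; slot 3 is free → place at 3.
340 hashes to 0; slot 0 is free → place at 0.
215 hashes to 0; 0 taken → place at 1.
355 hashes to 0; 0,1 taken → place at 4.
Table: [340, 215, _, 858, 355]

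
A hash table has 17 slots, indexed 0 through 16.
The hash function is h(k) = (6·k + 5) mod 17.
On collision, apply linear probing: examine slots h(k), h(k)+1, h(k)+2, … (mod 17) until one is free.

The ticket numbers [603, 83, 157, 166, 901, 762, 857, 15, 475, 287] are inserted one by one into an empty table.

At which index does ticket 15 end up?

603: h=2 → slot 2
83: h=10 → slot 10
157: h=12 → slot 12
166: h=15 → slot 15
901: h=5 → slot 5
762: h=4 → slot 4
857: h=13 → slot 13
15: h=10, probe 10,11 → slot 11
475: h=16 → slot 16
287: h=10, probe 10,11,12,13,14 → slot 14
Table: [_, _, 603, _, 762, 901, _, _, _, _, 83, 15, 157, 857, 287, 166, 475]

11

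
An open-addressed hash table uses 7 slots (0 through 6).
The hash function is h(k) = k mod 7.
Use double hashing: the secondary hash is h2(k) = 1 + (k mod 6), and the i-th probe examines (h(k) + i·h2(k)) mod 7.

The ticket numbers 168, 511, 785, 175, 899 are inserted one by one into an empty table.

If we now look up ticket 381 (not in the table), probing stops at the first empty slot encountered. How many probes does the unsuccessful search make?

5

168 hashes to 0; slot 0 is free → place at 0.
511 hashes to 0, h2=2; 0 taken → place at 2.
785 hashes to 1; slot 1 is free → place at 1.
175 hashes to 0, h2=2; 0,2 taken → place at 4.
899 hashes to 3; slot 3 is free → place at 3.
Table: [168, 785, 511, 899, 175, ., .]
Lookup 381: h=3, h2=4, probe 3,0,4,1,5 → slot 5 empty, not found.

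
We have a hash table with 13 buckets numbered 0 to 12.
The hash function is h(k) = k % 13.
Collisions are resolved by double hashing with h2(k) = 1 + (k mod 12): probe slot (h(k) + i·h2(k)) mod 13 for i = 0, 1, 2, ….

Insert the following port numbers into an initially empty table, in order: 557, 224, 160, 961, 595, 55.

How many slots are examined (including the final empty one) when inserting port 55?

557: h=11 => slot 11
224: h=3 => slot 3
160: h=4 => slot 4
961: h=12 => slot 12
595: h=10 => slot 10
55: h=3, h2=8, probe 3,11,6 => slot 6
Table: [_, _, _, 224, 160, _, 55, _, _, _, 595, 557, 961]

3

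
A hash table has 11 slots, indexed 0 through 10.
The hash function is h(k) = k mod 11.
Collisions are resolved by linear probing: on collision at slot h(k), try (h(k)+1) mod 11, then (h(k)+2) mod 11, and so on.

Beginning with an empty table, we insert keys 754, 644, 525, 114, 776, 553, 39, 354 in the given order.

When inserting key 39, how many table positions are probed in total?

Insert 754: h=6, slot 6 empty => index 6.
Insert 644: h=6, slot 6 occupied => index 7.
Insert 525: h=8, slot 8 empty => index 8.
Insert 114: h=4, slot 4 empty => index 4.
Insert 776: h=6, slots 6,7,8 occupied => index 9.
Insert 553: h=3, slot 3 empty => index 3.
Insert 39: h=6, slots 6,7,8,9 occupied => index 10.
Insert 354: h=2, slot 2 empty => index 2.
Table: [-, -, 354, 553, 114, -, 754, 644, 525, 776, 39]

5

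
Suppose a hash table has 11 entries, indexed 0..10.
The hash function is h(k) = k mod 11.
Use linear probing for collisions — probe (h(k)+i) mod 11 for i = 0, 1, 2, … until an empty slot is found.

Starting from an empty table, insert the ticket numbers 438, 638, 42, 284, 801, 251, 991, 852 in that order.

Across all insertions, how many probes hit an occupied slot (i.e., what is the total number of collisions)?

438: h=9 -> slot 9
638: h=0 -> slot 0
42: h=9, probe 9,10 -> slot 10
284: h=9, probe 9,10,0,1 -> slot 1
801: h=9, probe 9,10,0,1,2 -> slot 2
251: h=9, probe 9,10,0,1,2,3 -> slot 3
991: h=1, probe 1,2,3,4 -> slot 4
852: h=5 -> slot 5
Table: [638, 284, 801, 251, 991, 852, -, -, -, 438, 42]

16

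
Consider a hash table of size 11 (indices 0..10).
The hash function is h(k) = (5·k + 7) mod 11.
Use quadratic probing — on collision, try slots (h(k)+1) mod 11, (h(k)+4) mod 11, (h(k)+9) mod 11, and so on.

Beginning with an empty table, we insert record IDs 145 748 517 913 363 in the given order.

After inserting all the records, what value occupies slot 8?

Insert 145: h=6, slot 6 empty -> index 6.
Insert 748: h=7, slot 7 empty -> index 7.
Insert 517: h=7, slot 7 occupied -> index 8.
Insert 913: h=7, slots 7,8 occupied -> index 0.
Insert 363: h=7, slots 7,8,0 occupied -> index 5.
Table: [913, -, -, -, -, 363, 145, 748, 517, -, -]

517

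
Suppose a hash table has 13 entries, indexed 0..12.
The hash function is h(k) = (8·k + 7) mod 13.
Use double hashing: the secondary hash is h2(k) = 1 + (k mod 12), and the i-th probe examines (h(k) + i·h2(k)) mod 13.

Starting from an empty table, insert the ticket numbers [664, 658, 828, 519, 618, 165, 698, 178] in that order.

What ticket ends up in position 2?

664 hashes to 2; slot 2 is free → place at 2.
658 hashes to 6; slot 6 is free → place at 6.
828 hashes to 1; slot 1 is free → place at 1.
519 hashes to 12; slot 12 is free → place at 12.
618 hashes to 11; slot 11 is free → place at 11.
165 hashes to 1, h2=10; 1,11 taken → place at 8.
698 hashes to 1, h2=3; 1 taken → place at 4.
178 hashes to 1, h2=11; 1,12 taken → place at 10.
Table: [∅, 828, 664, ∅, 698, ∅, 658, ∅, 165, ∅, 178, 618, 519]

664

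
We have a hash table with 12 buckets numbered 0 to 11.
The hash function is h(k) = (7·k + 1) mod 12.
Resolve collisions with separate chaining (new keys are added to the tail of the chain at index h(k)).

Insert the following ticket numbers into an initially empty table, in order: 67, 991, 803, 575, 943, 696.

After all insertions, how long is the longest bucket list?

3

67 -> bucket 2
991 -> bucket 2 (collision)
803 -> bucket 6
575 -> bucket 6 (collision)
943 -> bucket 2 (collision)
696 -> bucket 1
Final buckets:
0: ∅
1: 696
2: 67 -> 991 -> 943
3: ∅
4: ∅
5: ∅
6: 803 -> 575
7: ∅
8: ∅
9: ∅
10: ∅
11: ∅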